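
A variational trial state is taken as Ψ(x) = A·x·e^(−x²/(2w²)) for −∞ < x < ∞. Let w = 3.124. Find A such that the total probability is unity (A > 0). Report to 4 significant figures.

A ≈ 0.1924

We need A² ∫|f|² dx = 1, taking the integral from −∞ to ∞.
Carrying out the integral gives A² · √(π)·w^3/2.
So A² = (√(π)·w^3/2)^(−1).
Substituting w = 3.124 gives A² = 0.037010, so A = 0.19238.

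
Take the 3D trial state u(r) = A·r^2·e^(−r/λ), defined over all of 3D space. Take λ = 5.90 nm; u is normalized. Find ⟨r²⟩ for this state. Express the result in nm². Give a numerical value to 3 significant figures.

⟨r^2⟩ ≈ 487 nm^2

By definition ⟨r²⟩ = ∫ r^2 |u(r)|² 4πr² dr.
With ∫₀^∞ r^8 e^(−αr) dr = 8!/α^9, the ratio of the moment integral to the normalization integral gives ⟨r²⟩ = 14·λ^2.
Putting λ = 5.90 gives 487.3.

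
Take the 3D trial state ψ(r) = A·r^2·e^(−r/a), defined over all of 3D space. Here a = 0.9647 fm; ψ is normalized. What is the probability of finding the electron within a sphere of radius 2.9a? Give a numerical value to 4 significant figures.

P ≈ 0.3616

P = ∫ |ψ|² 4πr² dr over r ≤ 2.9a.
Normalization gives A² = 1/(45·π·a^7/2).
In terms of u = r/a (A², 4π and the length scale all cancel between numerator and denominator), P = [∫_{0}^{2.9} u^6·e^(-2·u) du] / [∫_{0}^{∞} u^6·e^(-2·u) du].
Using ∫ u^6·e^(-2·u) du = -(4·u^6 + 12·u^5 + 30·u^4 + 60·u^3 + 90·u^2 + 90·u + 45)·e^(-2·u)/8, the numerator is ≈ 2.03405 and the denominator is 45/8.
Taking the ratio yields P = 0.36161.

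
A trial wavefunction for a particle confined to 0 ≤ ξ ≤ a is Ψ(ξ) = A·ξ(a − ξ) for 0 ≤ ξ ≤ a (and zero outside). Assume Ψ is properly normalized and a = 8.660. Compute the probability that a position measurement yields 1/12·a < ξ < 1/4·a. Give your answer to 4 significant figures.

P ≈ 0.09843

|Ψ|² is the probability density, so P = ∫_{1/12·a}^{1/4·a} |Ψ|² dξ.
Since A² = 1/(a^5/30), this is the region integral divided by the full normalization integral.
Substituting u = ξ/a, A² and the length scale cancel in the ratio: P = ∫_{1/12}^{1/4} u^2·(1 - u)^2 du / ∫_{0}^{1} u^2·(1 - u)^2 du.
With ∫ u^2·(1 - u)^2 du = u^3·(6·u^2 - 15·u + 10)/30 + C, the region integral is ≈ 0.00328093 and the full one is 1/30.
This works out to P = 0.098428.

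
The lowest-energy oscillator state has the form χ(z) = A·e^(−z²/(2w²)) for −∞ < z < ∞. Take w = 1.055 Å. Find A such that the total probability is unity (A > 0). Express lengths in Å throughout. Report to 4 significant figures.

A ≈ 0.7313 Å^(-1/2)

We need A² ∫|f|² dz = 1, taking the integral from −∞ to ∞.
With ∫_{−∞}^{∞} z^(2m) e^(−αz²) dz = (2m−1)!!·√π / (2^m α^(m+1/2)), with χ = A·e^(−z²/(2w²)), the integral evaluates to A²·[√(π)·w].
So A² = (√(π)·w)^(−1).
With w = 1.055: A² = 0.53478 and A = 0.73128.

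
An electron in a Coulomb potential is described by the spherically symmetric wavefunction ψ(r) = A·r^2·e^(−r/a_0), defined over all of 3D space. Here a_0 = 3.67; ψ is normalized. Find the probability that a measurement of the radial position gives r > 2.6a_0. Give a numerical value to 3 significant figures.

With dV = 4πr²dr, the probability is ∫|ψ|² dV over r > 2.6a_0.
A² is fixed by ∫₀^∞ 4πr²|ψ|² dr = 1, i.e. A² = (45·π·a_0^7/2)^(−1).
Substituting u = r/a_0, A², 4π and the length scale all cancel in the ratio: P = ∫_{2.6}^{∞} u^6·e^(-2·u) du / ∫_{0}^{∞} u^6·e^(-2·u) du.
With ∫ u^6·e^(-2·u) du = -(4·u^6 + 12·u^5 + 30·u^4 + 60·u^3 + 90·u^2 + 90·u + 45)·e^(-2·u)/8 + C, the region integral is ≈ 4.1197 and the full one is 45/8.
This evaluates to P = 0.7324.

P ≈ 0.732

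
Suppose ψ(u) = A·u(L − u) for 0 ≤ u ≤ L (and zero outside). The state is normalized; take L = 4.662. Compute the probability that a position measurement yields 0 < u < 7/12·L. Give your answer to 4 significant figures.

|ψ|² is the probability density, so P = ∫_{0}^{7/12·L} |ψ|² du.
The normalization integral ∫|ψ|²du over the whole domain equals L^5/30·A², and A² cancels in the ratio.
Let t = u/L; then A² and the length scale cancel, so P = ∫_{0}^{7/12} t^2·(1 - t)^2 dt ÷ ∫_{0}^{1} t^2·(1 - t)^2 dt.
An antiderivative of t^2·(1 - t)^2 is t^3·(6·t^2 - 15·t + 10)/30; evaluating from 0 to 7/12 gives ≈ 0.0217794, while the full integral is 1/30.
Taking the ratio, P = 0.65338.

P ≈ 0.6534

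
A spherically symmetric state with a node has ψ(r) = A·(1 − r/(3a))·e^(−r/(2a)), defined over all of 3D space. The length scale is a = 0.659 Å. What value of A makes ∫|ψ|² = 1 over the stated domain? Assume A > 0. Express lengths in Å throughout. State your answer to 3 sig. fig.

A ≈ 0.646 Å^(-3/2)

The normalization condition is ∫|ψ|² 4πr² dr = 1 from 0 to ∞.
In 3D with spherical symmetry the volume element is 4πr² dr.
With ψ = A·(1 − r/(3a))·e^(−r/(2a)), the integral evaluates to A²·[8·π·a^3/3].
Plugging in a = 0.659 yields A = 0.6458.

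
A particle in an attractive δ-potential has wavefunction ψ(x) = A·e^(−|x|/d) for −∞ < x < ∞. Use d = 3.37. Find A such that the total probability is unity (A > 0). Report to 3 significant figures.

A ≈ 0.545

Require ∫ |ψ|² dx = 1 over the whole domain.
∫|ψ|² dx = A²·(d).
Setting this equal to 1 gives A² = 1/(d).
Plugging in d = 3.37 yields A = 0.5447.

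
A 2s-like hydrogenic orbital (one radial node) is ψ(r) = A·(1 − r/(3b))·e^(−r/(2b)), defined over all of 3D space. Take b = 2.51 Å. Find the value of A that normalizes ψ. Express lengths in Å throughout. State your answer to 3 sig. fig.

The normalization condition is ∫|ψ|² 4πr² dr = 1 from 0 to ∞.
The angular integral contributes 4π, leaving ∫₀^∞ r²|ψ|² dr.
Recall ∫₀^∞ r^m e^(−r/β) dr = m!·β^(m+1), with ψ = A·(1 − r/(3b))·e^(−r/(2b)), the integral evaluates to A²·[8·π·b^3/3].
Hence A² = 1/[8·π·b^3/3].
Substituting b = 2.51 gives A² = 0.007548, so A = 0.08688.

A ≈ 0.0869 Å^(-3/2)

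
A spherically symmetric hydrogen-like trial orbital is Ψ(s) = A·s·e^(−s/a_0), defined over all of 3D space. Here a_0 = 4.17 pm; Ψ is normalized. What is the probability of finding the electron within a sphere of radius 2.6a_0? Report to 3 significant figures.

Integrate the radial probability density 4πs²|Ψ|² over s ≤ 2.6a_0.
Normalization gives A² = 1/(3·π·a_0^5).
Let u = s/a_0; then A², 4π and the length scale all cancel, so P = ∫_{0}^{2.6} u^4·e^(-2·u) du ÷ ∫_{0}^{∞} u^4·e^(-2·u) du.
With ∫ u^4·e^(-2·u) du = -(u^4/2 + u^3 + 3·u^2/2 + 3·u/2 + 3/4)·e^(-2·u) + C, the region integral is ≈ 0.44540 and the full one is 3/4.
Taking the ratio yields P = 0.5939.

P ≈ 0.594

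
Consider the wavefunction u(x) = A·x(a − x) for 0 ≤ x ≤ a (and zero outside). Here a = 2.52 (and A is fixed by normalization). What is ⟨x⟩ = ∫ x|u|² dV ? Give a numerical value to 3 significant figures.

⟨x⟩ ≈ 1.26

The expectation value is the |u|²-weighted average of x: ∫ x|u|² dx.
Evaluating both integrals, ⟨x⟩ = a/2.
With a = 2.52, ⟨x⟩ = 1.260.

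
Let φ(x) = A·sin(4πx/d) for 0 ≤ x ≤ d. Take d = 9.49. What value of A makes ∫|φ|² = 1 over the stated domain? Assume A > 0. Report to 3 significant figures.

Require ∫ |φ|² dx = 1 over the whole domain.
Carrying out the integral gives A² · d/2.
Plugging in d = 9.49 yields A = 0.4591.

A ≈ 0.459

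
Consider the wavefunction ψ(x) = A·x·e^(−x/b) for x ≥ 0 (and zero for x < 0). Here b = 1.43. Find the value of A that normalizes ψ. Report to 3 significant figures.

We need A² ∫|f|² dx = 1, taking the integral from 0 to ∞.
Recall ∫₀^∞ x^m e^(−x/β) dx = m!·β^(m+1), carrying out the integral gives A² · b^3/4.
So A² = (b^3/4)^(−1).
With b = 1.43: A² = 1.368 and A = 1.170.

A ≈ 1.17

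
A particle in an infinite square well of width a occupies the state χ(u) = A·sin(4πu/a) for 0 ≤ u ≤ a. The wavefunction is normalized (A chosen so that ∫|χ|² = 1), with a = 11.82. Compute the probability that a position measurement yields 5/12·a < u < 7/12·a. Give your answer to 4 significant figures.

P ≈ 0.09775

|χ|² is the probability density, so P = ∫_{5/12·a}^{7/12·a} |χ|² du.
The normalization integral ∫|χ|²du over the whole domain equals a/2·A², and A² cancels in the ratio.
Substituting t = u/a, A² and the length scale cancel in the ratio: P = ∫_{5/12}^{7/12} sin(4·π·t)^2 dt / ∫_{0}^{1} sin(4·π·t)^2 dt.
With ∫ sin(4·π·t)^2 dt = t/2 - sin(4·π·t)·cos(4·π·t)/(8·π) + C, the region integral is -√(3)/(16·π) + 1/12 and the full one is 1/2.
The result is P = (-√(3)/8 + π/6)/π.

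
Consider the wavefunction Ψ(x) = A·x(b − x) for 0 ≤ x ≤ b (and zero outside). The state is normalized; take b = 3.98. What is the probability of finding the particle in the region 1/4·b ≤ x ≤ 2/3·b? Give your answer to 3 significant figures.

|Ψ|² is the probability density, so P = ∫_{1/4·b}^{2/3·b} |Ψ|² dx.
With A² fixed by ∫|Ψ|² = 1, i.e. A² = (b^5/30)^(−1), substitute and integrate.
In terms of u = x/b (A² and the length scale cancel between numerator and denominator), P = [∫_{1/4}^{2/3} u^2·(1 - u)^2 du] / [∫_{0}^{1} u^2·(1 - u)^2 du].
Using ∫ u^2·(1 - u)^2 du = u^3·(6·u^2 - 15·u + 10)/30, the numerator is ≈ 0.022887 and the denominator is 1/30.
Taking the ratio, P = 0.6866.

P ≈ 0.687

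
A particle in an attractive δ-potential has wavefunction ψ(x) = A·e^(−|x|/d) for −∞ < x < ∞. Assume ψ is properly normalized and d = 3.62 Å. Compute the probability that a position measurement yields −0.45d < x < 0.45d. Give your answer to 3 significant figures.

P ≈ 0.593

The probability is P = ∫ |ψ|² dx over [−0.45d, 0.45d].
Since A² = 1/(d), this is the region integral divided by the full normalization integral.
Both integrals are even about x = 0, so only the x ≥ 0 halves are needed (the factors of 2 cancel). In terms of u = x/d (A² and the length scale cancel between numerator and denominator), P = [∫_{0}^{0.45} e^(-2·u) du] / [∫_{0}^{∞} e^(-2·u) du].
Using ∫ e^(-2·u) du = -e^(-2·u)/2, the numerator is 1/2 - e^(-9/10)/2 and the denominator is 1/2.
This works out to P = 0.5934.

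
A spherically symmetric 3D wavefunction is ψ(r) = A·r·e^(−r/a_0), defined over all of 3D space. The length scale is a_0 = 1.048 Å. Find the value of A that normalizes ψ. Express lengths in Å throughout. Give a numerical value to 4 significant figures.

We need A² ∫|f|² 4πr² dr = 1, taking the integral from 0 to ∞.
(Spherical symmetry: dV = 4πr² dr.)
The integral (without the A² prefactor) comes out to 3·π·a_0^5.
So A² = (3·π·a_0^5)^(−1).
Plugging in a_0 = 1.048 yields A = 0.28971.

A ≈ 0.2897 Å^(-5/2)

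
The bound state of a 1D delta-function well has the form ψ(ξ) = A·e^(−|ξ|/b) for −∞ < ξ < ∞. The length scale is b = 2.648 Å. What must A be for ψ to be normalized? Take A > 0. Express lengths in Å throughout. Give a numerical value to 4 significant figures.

A ≈ 0.6145 Å^(-1/2)

Require ∫ |ψ|² dξ = 1 over the whole domain.
With ψ = A·e^(−|ξ|/b), the integral evaluates to A²·[b].
With b = 2.648: A² = 0.37764 and A = 0.61453.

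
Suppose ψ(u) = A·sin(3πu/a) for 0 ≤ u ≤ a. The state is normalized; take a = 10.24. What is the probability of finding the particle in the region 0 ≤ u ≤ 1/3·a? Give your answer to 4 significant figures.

P ≈ 0.3333

|ψ|² is the probability density, so P = ∫_{0}^{1/3·a} |ψ|² du.
Since A² = 1/(a/2), this is the region integral divided by the full normalization integral.
Let t = u/a; then A² and the length scale cancel, so P = ∫_{0}^{1/3} sin(3·π·t)^2 dt ÷ ∫_{0}^{1} sin(3·π·t)^2 dt.
With ∫ sin(3·π·t)^2 dt = t/2 - sin(6·π·t)/(12·π) + C, the region integral is 1/6 and the full one is 1/2.
Taking the ratio, P = 1/3.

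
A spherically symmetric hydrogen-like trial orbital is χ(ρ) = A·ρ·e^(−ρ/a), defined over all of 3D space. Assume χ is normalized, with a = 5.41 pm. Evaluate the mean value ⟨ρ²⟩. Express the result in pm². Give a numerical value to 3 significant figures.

⟨ρ^2⟩ ≈ 220 pm^2

The expectation value is the |χ|²-weighted average of ρ^2: ∫ ρ^2|χ|² 4πρ² dρ.
Using ∫₀^∞ ρⁿ e^(−αρ) dρ = n!/αⁿ⁺¹, evaluating both integrals, ⟨ρ²⟩ = 15·a^2/2.
With a = 5.41, ⟨ρ^2⟩ = 219.5.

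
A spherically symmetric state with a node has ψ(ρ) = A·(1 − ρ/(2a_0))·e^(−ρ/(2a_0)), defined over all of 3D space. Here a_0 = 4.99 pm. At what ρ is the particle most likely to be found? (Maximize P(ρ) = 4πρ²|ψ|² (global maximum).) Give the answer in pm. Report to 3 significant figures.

ρ ≈ 26.1 pm

Differentiate P(ρ) = 4πρ²|ψ|² with respect to ρ and set to zero.
This gives ρ = a_0·(√(5) + 3).
With a_0 = 4.99, the most probable radial distance is 26.13 pm.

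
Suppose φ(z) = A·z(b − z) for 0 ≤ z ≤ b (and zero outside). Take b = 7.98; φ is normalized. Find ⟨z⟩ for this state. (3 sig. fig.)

⟨z⟩ ≈ 3.99

The expectation value is the |φ|²-weighted average of z: ∫ z|φ|² dz.
Expanding the polynomial and integrating term by term, evaluating both integrals, ⟨z⟩ = b/2.
With b = 7.98, ⟨z⟩ = 3.990.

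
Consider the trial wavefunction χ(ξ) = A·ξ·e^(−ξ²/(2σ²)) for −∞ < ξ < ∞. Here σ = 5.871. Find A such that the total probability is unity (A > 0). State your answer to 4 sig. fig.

The normalization condition is ∫|χ|² dξ = 1 from −∞ to ∞.
The integral (without the A² prefactor) comes out to √(π)·σ^3/2.
Hence A² = 1/[√(π)·σ^3/2].
Plugging in σ = 5.871 yields A = 0.074672.

A ≈ 0.07467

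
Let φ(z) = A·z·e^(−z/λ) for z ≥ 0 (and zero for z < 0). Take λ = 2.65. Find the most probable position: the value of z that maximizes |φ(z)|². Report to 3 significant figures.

Differentiate |φ(z)|² with respect to z and set to zero.
This gives z = λ.
With λ = 2.65, the most probable position is 2.650.

z ≈ 2.65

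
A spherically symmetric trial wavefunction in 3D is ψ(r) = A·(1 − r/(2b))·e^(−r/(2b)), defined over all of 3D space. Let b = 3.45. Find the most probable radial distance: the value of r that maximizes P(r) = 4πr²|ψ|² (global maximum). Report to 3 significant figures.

r ≈ 18.1

The maximum of P(r) = 4πr²|ψ|² occurs where its derivative vanishes.
Solving yields r = b·(√(5) + 3).
With b = 3.45, the most probable radial distance is 18.06.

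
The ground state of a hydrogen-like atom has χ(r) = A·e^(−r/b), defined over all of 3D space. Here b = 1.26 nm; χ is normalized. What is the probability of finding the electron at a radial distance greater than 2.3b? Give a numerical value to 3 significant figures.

P ≈ 0.163

Integrate the radial probability density 4πr²|χ|² over r > 2.3b.
Normalization gives A² = 1/(π·b^3).
Substituting u = r/b, A², 4π and the length scale all cancel in the ratio: P = ∫_{2.3}^{∞} u^2·e^(-2·u) du / ∫_{0}^{∞} u^2·e^(-2·u) du.
An antiderivative of u^2·e^(-2·u) is -(2·u^2 + 2·u + 1)·e^(-2·u)/4; evaluating from 2.3 to ∞ gives 809·e^(-23/5)/200, while the full integral is 1/4.
This evaluates to P = 0.1626.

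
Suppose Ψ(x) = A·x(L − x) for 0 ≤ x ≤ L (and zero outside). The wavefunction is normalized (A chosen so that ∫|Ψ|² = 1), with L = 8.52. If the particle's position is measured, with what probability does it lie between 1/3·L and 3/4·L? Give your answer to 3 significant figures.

P = ∫_{1/3·L}^{3/4·L} |Ψ(x)|² dx.
With A² fixed by ∫|Ψ|² = 1, i.e. A² = (L^5/30)^(−1), substitute and integrate.
Substituting u = x/L, A² and the length scale cancel in the ratio: P = ∫_{1/3}^{3/4} u^2·(1 - u)^2 du / ∫_{0}^{1} u^2·(1 - u)^2 du.
Using ∫ u^2·(1 - u)^2 du = u^3·(6·u^2 - 15·u + 10)/30, the numerator is ≈ 0.022887 and the denominator is 1/30.
Evaluating gives P = 0.6866.

P ≈ 0.687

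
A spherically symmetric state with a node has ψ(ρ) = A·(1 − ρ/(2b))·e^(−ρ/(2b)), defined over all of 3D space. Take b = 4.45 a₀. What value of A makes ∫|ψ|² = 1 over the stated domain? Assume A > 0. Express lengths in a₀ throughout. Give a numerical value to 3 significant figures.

Normalization requires ∫|ψ|² 4πρ² dρ = 1, integrated from 0 to ∞.
(Spherical symmetry: dV = 4πρ² dρ.)
Recall ∫₀^∞ ρ^m e^(−ρ/β) dρ = m!·β^(m+1), carrying out the integral gives A² · 8·π·b^3.
Hence A² = 1/[8·π·b^3].
Substituting b = 4.45 gives A² = 0.0004515, so A = 0.02125.

A ≈ 0.0212 a₀^(-3/2)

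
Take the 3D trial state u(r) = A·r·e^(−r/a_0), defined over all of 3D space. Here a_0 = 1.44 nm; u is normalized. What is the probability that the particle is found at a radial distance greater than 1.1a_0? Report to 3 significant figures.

P = ∫ |u|² 4πr² dr over r > 1.1a_0.
A² is fixed by ∫₀^∞ 4πr²|u|² dr = 1, i.e. A² = (3·π·a_0^5)^(−1).
Let t = r/a_0; then A², 4π and the length scale all cancel, so P = ∫_{1.1}^{∞} t^4·e^(-2·t) dt ÷ ∫_{0}^{∞} t^4·e^(-2·t) dt.
With ∫ t^4·e^(-2·t) dt = -(t^4/2 + t^3 + 3·t^2/2 + 3·t/2 + 3/4)·e^(-2·t) + C, the region integral is ≈ 0.69563 and the full one is 3/4.
The region integral divided by the full integral gives P = 0.9275.

P ≈ 0.928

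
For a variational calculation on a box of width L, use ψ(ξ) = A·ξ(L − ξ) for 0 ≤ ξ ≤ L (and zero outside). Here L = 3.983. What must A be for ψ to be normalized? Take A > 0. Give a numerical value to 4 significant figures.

Normalization requires ∫|ψ|² dξ = 1, integrated from 0 to L.
The integral (without the A² prefactor) comes out to L^5/30.
So A² = (L^5/30)^(−1).
Substituting L = 3.983 gives A² = 0.029927, so A = 0.17300.

A ≈ 0.1730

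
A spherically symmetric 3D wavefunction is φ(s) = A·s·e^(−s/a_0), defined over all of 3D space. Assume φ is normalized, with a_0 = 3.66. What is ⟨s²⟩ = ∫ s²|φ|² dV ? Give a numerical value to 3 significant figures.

By definition ⟨s²⟩ = ∫ s^2 |φ(s)|² 4πs² ds.
Since the A² factors cancel between numerator and denominator, ⟨s²⟩ = 15·a_0^2/2.
With a_0 = 3.66, ⟨s^2⟩ = 100.5.

⟨s^2⟩ ≈ 100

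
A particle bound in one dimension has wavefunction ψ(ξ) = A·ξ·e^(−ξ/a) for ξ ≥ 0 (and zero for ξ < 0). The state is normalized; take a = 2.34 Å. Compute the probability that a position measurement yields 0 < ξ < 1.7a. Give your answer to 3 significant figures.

|ψ|² is the probability density, so P = ∫_{0}^{1.7a} |ψ|² dξ.
Since A² = 1/(a^3/4), this is the region integral divided by the full normalization integral.
Substituting u = ξ/a, A² and the length scale cancel in the ratio: P = ∫_{0}^{1.7} u^2·e^(-2·u) du / ∫_{0}^{∞} u^2·e^(-2·u) du.
An antiderivative of u^2·e^(-2·u) is -(2·u^2 + 2·u + 1)·e^(-2·u)/4; evaluating from 0 to 1.7 gives 1/4 - 509·e^(-17/5)/200, while the full integral is 1/4.
Evaluating gives P = 0.6603.

P ≈ 0.660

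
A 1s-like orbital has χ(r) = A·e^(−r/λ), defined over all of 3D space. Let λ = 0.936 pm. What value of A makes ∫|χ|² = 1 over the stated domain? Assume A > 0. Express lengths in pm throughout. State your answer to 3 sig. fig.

Normalization requires ∫|χ|² 4πr² dr = 1, integrated from 0 to ∞.
In 3D with spherical symmetry the volume element is 4πr² dr.
With ∫₀^∞ r^2 e^(−αr) dr = 2!/α^3, with χ = A·e^(−r/λ), the integral evaluates to A²·[π·λ^3].
Setting this equal to 1 gives A² = 1/(π·λ^3).
Plugging in λ = 0.936 yields A = 0.6230.

A ≈ 0.623 pm^(-3/2)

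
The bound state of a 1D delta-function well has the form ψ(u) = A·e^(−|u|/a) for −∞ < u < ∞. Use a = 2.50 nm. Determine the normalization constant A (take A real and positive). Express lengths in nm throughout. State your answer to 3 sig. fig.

The normalization condition is ∫|ψ|² du = 1 from −∞ to ∞.
With ψ = A·e^(−|u|/a), the integral evaluates to A²·[a].
Hence A² = 1/[a].
With a = 2.50: A² = 0.4000 and A = 0.6325.

A ≈ 0.632 nm^(-1/2)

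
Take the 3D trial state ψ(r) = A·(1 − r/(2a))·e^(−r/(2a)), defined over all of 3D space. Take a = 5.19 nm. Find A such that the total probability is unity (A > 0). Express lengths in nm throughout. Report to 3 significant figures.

Require ∫ |ψ|² 4πr² dr = 1 over the whole domain.
In 3D with spherical symmetry the volume element is 4πr² dr.
With ψ = A·(1 − r/(2a))·e^(−r/(2a)), the integral evaluates to A²·[8·π·a^3].
Setting this equal to 1 gives A² = 1/(8·π·a^3).
With a = 5.19: A² = 0.0002846 and A = 0.01687.

A ≈ 0.0169 nm^(-3/2)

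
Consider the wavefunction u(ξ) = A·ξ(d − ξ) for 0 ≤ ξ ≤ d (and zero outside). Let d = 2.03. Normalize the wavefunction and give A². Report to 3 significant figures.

Normalization requires ∫|u|² dξ = 1, integrated from 0 to d.
The integral (without the A² prefactor) comes out to d^5/30.
Hence A² = 1/[d^5/30].
Plugging in d = 2.03 yields A = 0.9329.

A^2 ≈ 0.870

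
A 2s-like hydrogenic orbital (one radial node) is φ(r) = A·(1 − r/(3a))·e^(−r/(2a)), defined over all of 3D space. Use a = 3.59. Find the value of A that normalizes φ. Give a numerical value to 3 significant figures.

A ≈ 0.0508

Normalization requires ∫|φ|² 4πr² dr = 1, integrated from 0 to ∞.
Using ∫₀^∞ rⁿ e^(−αr) dr = n!/αⁿ⁺¹, with φ = A·(1 − r/(3a))·e^(−r/(2a)), the integral evaluates to A²·[8·π·a^3/3].
So A² = (8·π·a^3/3)^(−1).
With a = 3.59: A² = 0.002580 and A = 0.05079.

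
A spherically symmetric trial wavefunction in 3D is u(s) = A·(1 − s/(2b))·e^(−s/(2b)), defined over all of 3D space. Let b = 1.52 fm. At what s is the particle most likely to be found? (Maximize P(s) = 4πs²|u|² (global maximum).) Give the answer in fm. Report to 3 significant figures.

s ≈ 7.96 fm

The maximum of P(s) = 4πs²|u|² occurs where its derivative vanishes.
Solving yields s = b·(√(5) + 3).
With b = 1.52, the most probable radial distance is 7.959 fm.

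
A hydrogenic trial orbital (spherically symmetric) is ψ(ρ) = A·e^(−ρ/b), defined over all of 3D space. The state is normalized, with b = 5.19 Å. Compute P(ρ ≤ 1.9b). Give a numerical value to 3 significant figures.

P ≈ 0.731

P = ∫ |ψ|² 4πρ² dρ over ρ ≤ 1.9b.
Normalization gives A² = 1/(π·b^3).
In terms of u = ρ/b (A², 4π and the length scale all cancel between numerator and denominator), P = [∫_{0}^{1.9} u^2·e^(-2·u) du] / [∫_{0}^{∞} u^2·e^(-2·u) du].
Using ∫ u^2·e^(-2·u) du = -(2·u^2 + 2·u + 1)·e^(-2·u)/4, the numerator is 1/4 - 601·e^(-19/5)/200 and the denominator is 1/4.
Taking the ratio yields P = 0.7311.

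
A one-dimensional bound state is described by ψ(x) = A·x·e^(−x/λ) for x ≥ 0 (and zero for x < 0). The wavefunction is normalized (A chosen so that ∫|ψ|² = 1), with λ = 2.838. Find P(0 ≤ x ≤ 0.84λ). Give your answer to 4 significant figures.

P ≈ 0.2375

P = ∫_{0}^{0.84λ} |ψ(x)|² dx.
Since A² = 1/(λ^3/4), this is the region integral divided by the full normalization integral.
Substituting u = x/λ, A² and the length scale cancel in the ratio: P = ∫_{0}^{0.84} u^2·e^(-2·u) du / ∫_{0}^{∞} u^2·e^(-2·u) du.
With ∫ u^2·e^(-2·u) du = -(2·u^2 + 2·u + 1)·e^(-2·u)/4 + C, the region integral is 1/4 - 2557·e^(-42/25)/2500 and the full one is 1/4.
Evaluating gives P = 0.23751.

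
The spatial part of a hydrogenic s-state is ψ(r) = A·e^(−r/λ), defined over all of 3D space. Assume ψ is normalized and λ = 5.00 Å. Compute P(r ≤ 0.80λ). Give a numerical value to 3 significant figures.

With dV = 4πr²dr, the probability is ∫|ψ|² dV over r ≤ 0.80λ.
The full normalization integral is A²·[π·λ^3] = 1, fixing A².
In terms of u = r/λ (A², 4π and the length scale all cancel between numerator and denominator), P = [∫_{0}^{0.80} u^2·e^(-2·u) du] / [∫_{0}^{∞} u^2·e^(-2·u) du].
Using ∫ u^2·e^(-2·u) du = -(2·u^2 + 2·u + 1)·e^(-2·u)/4, the numerator is 1/4 - 97·e^(-8/5)/100 and the denominator is 1/4.
Taking the ratio yields P = 0.2166.

P ≈ 0.217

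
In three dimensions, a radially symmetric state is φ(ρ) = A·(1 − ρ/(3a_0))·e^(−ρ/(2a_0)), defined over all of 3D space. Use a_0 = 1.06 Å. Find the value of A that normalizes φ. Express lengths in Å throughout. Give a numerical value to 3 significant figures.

Normalization requires ∫|φ|² 4πρ² dρ = 1, integrated from 0 to ∞.
In 3D with spherical symmetry the volume element is 4πρ² dρ.
Using ∫₀^∞ ρⁿ e^(−αρ) dρ = n!/αⁿ⁺¹, the integral (without the A² prefactor) comes out to 8·π·a_0^3/3.
Setting this equal to 1 gives A² = 1/(8·π·a_0^3/3).
With a_0 = 1.06: A² = 0.1002 and A = 0.3166.

A ≈ 0.317 Å^(-3/2)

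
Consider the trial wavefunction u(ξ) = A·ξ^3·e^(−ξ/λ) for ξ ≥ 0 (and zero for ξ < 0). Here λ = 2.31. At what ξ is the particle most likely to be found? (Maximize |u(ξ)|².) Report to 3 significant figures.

The maximum of |u(ξ)|² occurs where its derivative vanishes.
This gives ξ = 3·λ.
With λ = 2.31, the most probable position is 6.930.

ξ ≈ 6.93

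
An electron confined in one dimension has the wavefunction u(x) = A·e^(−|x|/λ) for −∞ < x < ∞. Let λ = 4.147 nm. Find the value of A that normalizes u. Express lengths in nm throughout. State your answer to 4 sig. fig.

A ≈ 0.4911 nm^(-1/2)

The normalization condition is ∫|u|² dx = 1 from −∞ to ∞.
∫|u|² dx = A²·(λ).
Hence A² = 1/[λ].
Substituting λ = 4.147 gives A² = 0.24114, so A = 0.49106.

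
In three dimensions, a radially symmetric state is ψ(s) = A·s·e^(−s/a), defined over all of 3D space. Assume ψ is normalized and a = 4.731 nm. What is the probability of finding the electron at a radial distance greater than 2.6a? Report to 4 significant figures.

P = ∫ |ψ|² 4πs² ds over s > 2.6a.
Normalization gives A² = 1/(3·π·a^5).
Let u = s/a; then A², 4π and the length scale all cancel, so P = ∫_{2.6}^{∞} u^4·e^(-2·u) du ÷ ∫_{0}^{∞} u^4·e^(-2·u) du.
An antiderivative of u^4·e^(-2·u) is -(u^4/2 + u^3 + 3·u^2/2 + 3·u/2 + 3/4)·e^(-2·u); evaluating from 2.6 to ∞ gives ≈ 0.304596, while the full integral is 3/4.
This evaluates to P = 0.40613.

P ≈ 0.4061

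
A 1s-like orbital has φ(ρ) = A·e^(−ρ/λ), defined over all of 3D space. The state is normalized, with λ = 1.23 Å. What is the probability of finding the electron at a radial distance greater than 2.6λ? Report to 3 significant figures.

P ≈ 0.109

Integrate the radial probability density 4πρ²|φ|² over ρ > 2.6λ.
Normalization gives A² = 1/(π·λ^3).
Substituting u = ρ/λ, A², 4π and the length scale all cancel in the ratio: P = ∫_{2.6}^{∞} u^2·e^(-2·u) du / ∫_{0}^{∞} u^2·e^(-2·u) du.
An antiderivative of u^2·e^(-2·u) is -(2·u^2 + 2·u + 1)·e^(-2·u)/4; evaluating from 2.6 to ∞ gives 493·e^(-26/5)/100, while the full integral is 1/4.
This evaluates to P = 0.1088.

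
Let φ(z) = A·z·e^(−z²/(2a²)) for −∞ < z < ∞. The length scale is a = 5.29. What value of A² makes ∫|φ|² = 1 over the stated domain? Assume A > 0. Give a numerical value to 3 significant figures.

We need A² ∫|f|² dz = 1, taking the integral from −∞ to ∞.
With φ = A·z·e^(−z²/(2a²)), the integral evaluates to A²·[√(π)·a^3/2].
Setting this equal to 1 gives A² = 1/(√(π)·a^3/2).
With a = 5.29: A² = 0.007622 and A = 0.08731.

A^2 ≈ 0.00762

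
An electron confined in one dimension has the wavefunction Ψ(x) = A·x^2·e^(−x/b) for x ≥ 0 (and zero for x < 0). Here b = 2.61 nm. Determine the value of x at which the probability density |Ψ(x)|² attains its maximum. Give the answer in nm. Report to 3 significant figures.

Set d/dx [|Ψ(x)|²] = 0 and solve for x > 0.
This gives x = 2·b.
With b = 2.61, the most probable position is 5.220 nm.

x ≈ 5.22 nm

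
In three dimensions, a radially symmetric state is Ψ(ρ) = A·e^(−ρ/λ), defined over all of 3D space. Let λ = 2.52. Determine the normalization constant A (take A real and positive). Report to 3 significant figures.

A ≈ 0.141

The normalization condition is ∫|Ψ|² 4πρ² dρ = 1 from 0 to ∞.
The angular integral contributes 4π, leaving ∫₀^∞ ρ²|Ψ|² dρ.
Carrying out the integral gives A² · π·λ^3.
Setting this equal to 1 gives A² = 1/(π·λ^3).
Substituting λ = 2.52 gives A² = 0.01989, so A = 0.1410.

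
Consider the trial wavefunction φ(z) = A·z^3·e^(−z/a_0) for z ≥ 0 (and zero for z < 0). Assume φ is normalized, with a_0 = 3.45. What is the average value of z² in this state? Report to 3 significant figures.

⟨z^2⟩ ≈ 167

By definition ⟨z²⟩ = ∫ z^2 |φ(z)|² dz.
With ∫₀^∞ z^8 e^(−αz) dz = 8!/α^9, since the A² factors cancel between numerator and denominator, ⟨z²⟩ = 14·a_0^2.
With a_0 = 3.45, ⟨z^2⟩ = 166.6.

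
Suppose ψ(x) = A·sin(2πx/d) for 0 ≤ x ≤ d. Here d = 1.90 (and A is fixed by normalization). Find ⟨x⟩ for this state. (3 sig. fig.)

The expectation value is the |ψ|²-weighted average of x: ∫ x|ψ|² dx.
With ∫₀^d sin²(nπx/d) dx = d/2, evaluating both integrals, ⟨x⟩ = d/2.
With d = 1.90, ⟨x⟩ = 0.9500.

⟨x⟩ ≈ 0.950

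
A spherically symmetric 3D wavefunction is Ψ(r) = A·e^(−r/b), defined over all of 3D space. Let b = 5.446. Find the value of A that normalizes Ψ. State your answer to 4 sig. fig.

A ≈ 0.04439

Normalization requires ∫|Ψ|² 4πr² dr = 1, integrated from 0 to ∞.
With ∫₀^∞ r^2 e^(−αr) dr = 2!/α^3, with Ψ = A·e^(−r/b), the integral evaluates to A²·[π·b^3].
So A² = (π·b^3)^(−1).
Plugging in b = 5.446 yields A = 0.044392.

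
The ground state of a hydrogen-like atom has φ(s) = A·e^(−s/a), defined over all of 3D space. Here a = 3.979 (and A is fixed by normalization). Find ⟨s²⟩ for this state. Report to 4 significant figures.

By definition ⟨s²⟩ = ∫ s^2 |φ(s)|² 4πs² ds.
Recall ∫₀^∞ s^m e^(−s/β) ds = m!·β^(m+1), since the A² factors cancel between numerator and denominator, ⟨s²⟩ = 3·a^2.
With a = 3.979, ⟨s^2⟩ = 47.497.

⟨s^2⟩ ≈ 47.50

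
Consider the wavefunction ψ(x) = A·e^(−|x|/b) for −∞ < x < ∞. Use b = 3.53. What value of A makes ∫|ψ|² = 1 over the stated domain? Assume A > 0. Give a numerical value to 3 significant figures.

Require ∫ |ψ|² dx = 1 over the whole domain.
With ∫₀^∞ x^0 e^(−αx) dx = 0!/α^1, with ψ = A·e^(−|x|/b), the integral evaluates to A²·[b].
So A² = (b)^(−1).
Substituting b = 3.53 gives A² = 0.2833, so A = 0.5322.

A ≈ 0.532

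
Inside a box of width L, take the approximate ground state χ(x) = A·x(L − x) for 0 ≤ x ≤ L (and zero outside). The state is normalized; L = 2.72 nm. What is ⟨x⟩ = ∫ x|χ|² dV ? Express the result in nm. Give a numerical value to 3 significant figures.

By definition ⟨x⟩ = ∫ x |χ(x)|² dx.
The ratio of the moment integral to the normalization integral gives ⟨x⟩ = L/2.
With L = 2.72, ⟨x⟩ = 1.360.

⟨x⟩ ≈ 1.36 nm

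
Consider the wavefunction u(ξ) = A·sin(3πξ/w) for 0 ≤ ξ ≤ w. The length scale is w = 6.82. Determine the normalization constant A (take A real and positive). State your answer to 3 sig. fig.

The normalization condition is ∫|u|² dξ = 1 from 0 to w.
With u = A·sin(3πξ/w), the integral evaluates to A²·[w/2].
Setting this equal to 1 gives A² = 1/(w/2).
Substituting w = 6.82 gives A² = 0.2933, so A = 0.5415.

A ≈ 0.542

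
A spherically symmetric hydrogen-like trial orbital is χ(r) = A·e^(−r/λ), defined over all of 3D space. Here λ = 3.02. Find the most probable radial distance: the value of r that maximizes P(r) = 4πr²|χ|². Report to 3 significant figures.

Set d/dr [P(r) = 4πr²|χ|²] = 0 and solve for r > 0.
This gives r = λ.
With λ = 3.02, the most probable radial distance is 3.020.

r ≈ 3.02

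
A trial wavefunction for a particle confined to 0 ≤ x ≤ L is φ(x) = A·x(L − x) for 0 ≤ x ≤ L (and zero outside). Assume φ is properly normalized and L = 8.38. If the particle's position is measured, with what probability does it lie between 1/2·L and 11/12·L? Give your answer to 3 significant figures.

P ≈ 0.495

|φ|² is the probability density, so P = ∫_{1/2·L}^{11/12·L} |φ|² dx.
The normalization integral ∫|φ|²dx over the whole domain equals L^5/30·A², and A² cancels in the ratio.
In terms of u = x/L (A² and the length scale cancel between numerator and denominator), P = [∫_{1/2}^{11/12} u^2·(1 - u)^2 du] / [∫_{0}^{1} u^2·(1 - u)^2 du].
With ∫ u^2·(1 - u)^2 du = u^3·(6·u^2 - 15·u + 10)/30 + C, the region integral is ≈ 0.016497 and the full one is 1/30.
Evaluating gives P = 0.4949.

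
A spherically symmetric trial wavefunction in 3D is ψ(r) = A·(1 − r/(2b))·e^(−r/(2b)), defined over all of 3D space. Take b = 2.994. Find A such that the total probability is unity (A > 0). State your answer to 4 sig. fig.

Require ∫ |ψ|² 4πr² dr = 1 over the whole domain.
With ∫₀^∞ r^4 e^(−αr) dr = 4!/α^5, with ψ = A·(1 − r/(2b))·e^(−r/(2b)), the integral evaluates to A²·[8·π·b^3].
Substituting b = 2.994 gives A² = 0.0014825, so A = 0.038504.

A ≈ 0.03850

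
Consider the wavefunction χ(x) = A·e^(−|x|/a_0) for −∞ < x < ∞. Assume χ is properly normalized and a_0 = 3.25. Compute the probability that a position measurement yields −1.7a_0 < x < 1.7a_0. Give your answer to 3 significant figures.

|χ|² is the probability density, so P = ∫_{−1.7a_0}^{1.7a_0} |χ|² dx.
With A² fixed by ∫|χ|² = 1, i.e. A² = (a_0)^(−1), substitute and integrate.
By symmetry take twice the x ≥ 0 contribution in numerator and denominator; the 2's cancel. In terms of u = x/a_0 (A² and the length scale cancel between numerator and denominator), P = [∫_{0}^{1.7} e^(-2·u) du] / [∫_{0}^{∞} e^(-2·u) du].
An antiderivative of e^(-2·u) is -e^(-2·u)/2; evaluating from 0 to 1.7 gives 1/2 - e^(-17/5)/2, while the full integral is 1/2.
The result is P = 0.9666.

P ≈ 0.967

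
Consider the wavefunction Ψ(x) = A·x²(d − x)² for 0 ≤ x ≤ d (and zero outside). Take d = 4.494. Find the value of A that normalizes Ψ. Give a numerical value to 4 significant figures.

The normalization condition is ∫|Ψ|² dx = 1 from 0 to d.
∫|Ψ|² dx = A²·(d^9/630).
Hence A² = 1/[d^9/630].
With d = 4.494: A² = 0.00084264 and A = 0.029028.

A ≈ 0.02903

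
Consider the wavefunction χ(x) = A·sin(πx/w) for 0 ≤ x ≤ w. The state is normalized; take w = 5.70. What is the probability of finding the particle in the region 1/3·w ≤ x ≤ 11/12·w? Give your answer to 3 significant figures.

P ≈ 0.801

The probability is P = ∫ |χ|² dx over [1/3·w, 11/12·w].
With A² fixed by ∫|χ|² = 1, i.e. A² = (w/2)^(−1), substitute and integrate.
Let u = x/w; then A² and the length scale cancel, so P = ∫_{1/3}^{11/12} sin(π·u)^2 du ÷ ∫_{0}^{1} sin(π·u)^2 du.
With ∫ sin(π·u)^2 du = u/2 - sin(2·π·u)/(4·π) + C, the region integral is 1/(8·π) + √(3)/(8·π) + 7/24 and the full one is 1/2.
The result is P = (3 + 3·√(3) + 7·π)/(12·π).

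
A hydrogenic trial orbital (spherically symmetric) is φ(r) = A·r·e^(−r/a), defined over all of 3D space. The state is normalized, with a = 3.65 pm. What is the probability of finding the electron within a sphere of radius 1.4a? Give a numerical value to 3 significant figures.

P ≈ 0.152

Integrate the radial probability density 4πr²|φ|² over r ≤ 1.4a.
Normalization gives A² = 1/(3·π·a^5).
In terms of u = r/a (A², 4π and the length scale all cancel between numerator and denominator), P = [∫_{0}^{1.4} u^4·e^(-2·u) du] / [∫_{0}^{∞} u^4·e^(-2·u) du].
Using ∫ u^4·e^(-2·u) du = -(u^4/2 + u^3 + 3·u^2/2 + 3·u/2 + 3/4)·e^(-2·u), the numerator is ≈ 0.11424 and the denominator is 3/4.
The region integral divided by the full integral gives P = 0.1523.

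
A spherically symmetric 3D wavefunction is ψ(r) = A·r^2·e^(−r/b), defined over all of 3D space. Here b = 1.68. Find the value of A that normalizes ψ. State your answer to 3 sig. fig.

A ≈ 0.0194

We need A² ∫|f|² 4πr² dr = 1, taking the integral from 0 to ∞.
With ∫₀^∞ r^6 e^(−αr) dr = 6!/α^7, the integral (without the A² prefactor) comes out to 45·π·b^7/2.
So A² = (45·π·b^7/2)^(−1).
Substituting b = 1.68 gives A² = 0.0003745, so A = 0.01935.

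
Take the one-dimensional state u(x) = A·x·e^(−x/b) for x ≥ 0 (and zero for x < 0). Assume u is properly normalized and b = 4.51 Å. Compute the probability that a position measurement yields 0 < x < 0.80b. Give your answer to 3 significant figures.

P ≈ 0.217

|u|² is the probability density, so P = ∫_{0}^{0.80b} |u|² dx.
Since A² = 1/(b^3/4), this is the region integral divided by the full normalization integral.
In terms of t = x/b (A² and the length scale cancel between numerator and denominator), P = [∫_{0}^{0.80} t^2·e^(-2·t) dt] / [∫_{0}^{∞} t^2·e^(-2·t) dt].
With ∫ t^2·e^(-2·t) dt = -(2·t^2 + 2·t + 1)·e^(-2·t)/4 + C, the region integral is 1/4 - 97·e^(-8/5)/100 and the full one is 1/4.
Evaluating gives P = 0.2166.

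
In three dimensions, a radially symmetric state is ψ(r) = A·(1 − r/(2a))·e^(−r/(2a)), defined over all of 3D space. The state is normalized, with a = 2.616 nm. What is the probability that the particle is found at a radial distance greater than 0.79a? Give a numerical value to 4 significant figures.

P ≈ 0.9761

P = ∫ |ψ|² 4πr² dr over r > 0.79a.
Normalization gives A² = 1/(8·π·a^3).
Let u = r/a; then A², 4π and the length scale all cancel, so P = ∫_{0.79}^{∞} u^2·(1 - u/2)^2·e^(-u) du ÷ ∫_{0}^{∞} u^2·(1 - u/2)^2·e^(-u) du.
With ∫ u^2·(1 - u/2)^2·e^(-u) du = -(u^4/4 + u^2 + 2·u + 2)·e^(-u) + C, the region integral is ≈ 1.95220 and the full one is 2.
Taking the ratio yields P = 0.97610.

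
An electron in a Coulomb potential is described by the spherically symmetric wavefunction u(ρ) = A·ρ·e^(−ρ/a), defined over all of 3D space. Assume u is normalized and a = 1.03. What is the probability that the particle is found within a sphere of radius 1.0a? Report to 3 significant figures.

P ≈ 0.0527

With dV = 4πρ²dρ, the probability is ∫|u|² dV over ρ ≤ 1.0a.
A² is fixed by ∫₀^∞ 4πρ²|u|² dρ = 1, i.e. A² = (3·π·a^5)^(−1).
Substituting t = ρ/a, A², 4π and the length scale all cancel in the ratio: P = ∫_{0}^{1.0} t^4·e^(-2·t) dt / ∫_{0}^{∞} t^4·e^(-2·t) dt.
Using ∫ t^4·e^(-2·t) dt = -(t^4/2 + t^3 + 3·t^2/2 + 3·t/2 + 3/4)·e^(-2·t), the numerator is 3/4 - 21·e^(-2)/4 and the denominator is 3/4.
Taking the ratio yields P = 0.05265.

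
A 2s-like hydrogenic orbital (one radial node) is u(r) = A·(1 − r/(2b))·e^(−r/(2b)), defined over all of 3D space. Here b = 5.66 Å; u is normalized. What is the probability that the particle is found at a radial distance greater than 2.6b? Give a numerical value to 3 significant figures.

P ≈ 0.943

With dV = 4πr²dr, the probability is ∫|u|² dV over r > 2.6b.
The full normalization integral is A²·[8·π·b^3] = 1, fixing A².
In terms of t = r/b (A², 4π and the length scale all cancel between numerator and denominator), P = [∫_{2.6}^{∞} t^2·(1 - t/2)^2·e^(-t) dt] / [∫_{0}^{∞} t^2·(1 - t/2)^2·e^(-t) dt].
An antiderivative of t^2·(1 - t/2)^2·e^(-t) is -(t^4/4 + t^2 + 2·t + 2)·e^(-t); evaluating from 2.6 to ∞ gives ≈ 1.8854, while the full integral is 2.
The region integral divided by the full integral gives P = 0.9427.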